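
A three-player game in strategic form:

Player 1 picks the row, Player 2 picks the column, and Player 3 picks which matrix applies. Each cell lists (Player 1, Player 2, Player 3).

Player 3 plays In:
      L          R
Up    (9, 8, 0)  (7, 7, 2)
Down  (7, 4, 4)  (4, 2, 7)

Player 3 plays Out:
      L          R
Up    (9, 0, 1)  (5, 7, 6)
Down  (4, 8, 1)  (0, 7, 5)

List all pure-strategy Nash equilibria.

(Up, R, Out)

For each player, find the best response to each opponent profile; mutual best responses are the pure NE.
Player 1 against (L, In): payoffs 9, 7 → best response Up.
Player 1 against (L, Out): payoffs 9, 4 → best response Up.
Player 1 against (R, In): payoffs 7, 4 → best response Up.
Player 1 against (R, Out): payoffs 5, 0 → best response Up.
Player 2 against (Up, In): payoffs 8, 7 → best response L.
Player 2 against (Up, Out): payoffs 0, 7 → best response R.
Player 2 against (Down, In): payoffs 4, 2 → best response L.
Player 2 against (Down, Out): payoffs 8, 7 → best response L.
Player 3 against (Up, L): payoffs 0, 1 → best response Out.
Player 3 against (Up, R): payoffs 2, 6 → best response Out.
Player 3 against (Down, L): payoffs 4, 1 → best response In.
Player 3 against (Down, R): payoffs 7, 5 → best response In.
Mutual best responses: (Up, R, Out).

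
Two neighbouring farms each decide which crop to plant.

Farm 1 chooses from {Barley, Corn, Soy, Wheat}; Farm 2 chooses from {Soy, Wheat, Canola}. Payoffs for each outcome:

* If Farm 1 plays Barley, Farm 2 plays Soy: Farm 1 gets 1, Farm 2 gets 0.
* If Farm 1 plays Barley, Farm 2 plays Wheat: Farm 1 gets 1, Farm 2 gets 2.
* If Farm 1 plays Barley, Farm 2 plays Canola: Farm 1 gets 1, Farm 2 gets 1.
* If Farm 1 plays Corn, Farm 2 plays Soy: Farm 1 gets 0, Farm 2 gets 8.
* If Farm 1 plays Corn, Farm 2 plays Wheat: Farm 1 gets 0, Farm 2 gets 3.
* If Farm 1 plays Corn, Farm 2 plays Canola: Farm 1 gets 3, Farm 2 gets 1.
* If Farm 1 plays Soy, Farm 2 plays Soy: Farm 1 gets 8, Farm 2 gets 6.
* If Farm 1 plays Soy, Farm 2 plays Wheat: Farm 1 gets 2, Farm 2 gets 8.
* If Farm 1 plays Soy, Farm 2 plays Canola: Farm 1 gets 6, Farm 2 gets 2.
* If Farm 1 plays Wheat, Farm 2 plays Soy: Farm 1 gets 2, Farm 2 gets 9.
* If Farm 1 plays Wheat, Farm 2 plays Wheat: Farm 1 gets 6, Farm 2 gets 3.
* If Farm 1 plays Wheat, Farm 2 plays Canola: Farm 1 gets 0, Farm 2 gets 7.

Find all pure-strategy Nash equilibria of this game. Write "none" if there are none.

For each player, find the best response to each opponent profile; mutual best responses are the pure NE.
Farm 1 against Soy: payoffs 1, 0, 8, 2 → best response Soy.
Farm 1 against Wheat: payoffs 1, 0, 2, 6 → best response Wheat.
Farm 1 against Canola: payoffs 1, 3, 6, 0 → best response Soy.
Farm 2 against Barley: payoffs 0, 2, 1 → best response Wheat.
Farm 2 against Corn: payoffs 8, 3, 1 → best response Soy.
Farm 2 against Soy: payoffs 6, 8, 2 → best response Wheat.
Farm 2 against Wheat: payoffs 9, 3, 7 → best response Soy.
No profile is a mutual best response for all players.

none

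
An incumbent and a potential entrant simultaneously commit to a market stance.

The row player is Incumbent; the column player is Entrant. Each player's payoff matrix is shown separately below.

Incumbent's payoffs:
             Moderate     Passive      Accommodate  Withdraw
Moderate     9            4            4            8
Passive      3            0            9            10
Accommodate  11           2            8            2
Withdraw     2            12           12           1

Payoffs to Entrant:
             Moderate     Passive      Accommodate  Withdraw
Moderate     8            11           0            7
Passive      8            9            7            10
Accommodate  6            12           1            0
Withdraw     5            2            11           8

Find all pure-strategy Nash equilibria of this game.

Incumbent against Moderate: payoffs 9, 3, 11, 2 → best response Accommodate.
Incumbent against Passive: payoffs 4, 0, 2, 12 → best response Withdraw.
Incumbent against Accommodate: payoffs 4, 9, 8, 12 → best response Withdraw.
Incumbent against Withdraw: payoffs 8, 10, 2, 1 → best response Passive.
Entrant against Moderate: payoffs 8, 11, 0, 7 → best response Passive.
Entrant against Passive: payoffs 8, 9, 7, 10 → best response Withdraw.
Entrant against Accommodate: payoffs 6, 12, 1, 0 → best response Passive.
Entrant against Withdraw: payoffs 5, 2, 11, 8 → best response Accommodate.
Mutual best responses: (Passive, Withdraw); (Withdraw, Accommodate).

(Passive, Withdraw) and (Withdraw, Accommodate)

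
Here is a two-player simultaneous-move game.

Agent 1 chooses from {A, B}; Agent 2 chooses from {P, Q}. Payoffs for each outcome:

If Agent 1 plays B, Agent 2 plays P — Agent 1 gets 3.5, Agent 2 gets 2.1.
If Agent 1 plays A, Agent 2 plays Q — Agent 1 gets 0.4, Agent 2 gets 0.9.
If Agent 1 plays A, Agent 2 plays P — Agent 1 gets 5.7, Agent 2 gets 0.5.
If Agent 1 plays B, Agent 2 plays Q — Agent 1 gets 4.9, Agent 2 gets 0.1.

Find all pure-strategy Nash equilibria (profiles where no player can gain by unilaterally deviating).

Agent 1 against P: payoffs 5.7, 3.5 → best response A.
Agent 1 against Q: payoffs 0.4, 4.9 → best response B.
Agent 2 against A: payoffs 0.5, 0.9 → best response Q.
Agent 2 against B: payoffs 2.1, 0.1 → best response P.
No profile is a mutual best response for all players.

No pure-strategy Nash equilibrium.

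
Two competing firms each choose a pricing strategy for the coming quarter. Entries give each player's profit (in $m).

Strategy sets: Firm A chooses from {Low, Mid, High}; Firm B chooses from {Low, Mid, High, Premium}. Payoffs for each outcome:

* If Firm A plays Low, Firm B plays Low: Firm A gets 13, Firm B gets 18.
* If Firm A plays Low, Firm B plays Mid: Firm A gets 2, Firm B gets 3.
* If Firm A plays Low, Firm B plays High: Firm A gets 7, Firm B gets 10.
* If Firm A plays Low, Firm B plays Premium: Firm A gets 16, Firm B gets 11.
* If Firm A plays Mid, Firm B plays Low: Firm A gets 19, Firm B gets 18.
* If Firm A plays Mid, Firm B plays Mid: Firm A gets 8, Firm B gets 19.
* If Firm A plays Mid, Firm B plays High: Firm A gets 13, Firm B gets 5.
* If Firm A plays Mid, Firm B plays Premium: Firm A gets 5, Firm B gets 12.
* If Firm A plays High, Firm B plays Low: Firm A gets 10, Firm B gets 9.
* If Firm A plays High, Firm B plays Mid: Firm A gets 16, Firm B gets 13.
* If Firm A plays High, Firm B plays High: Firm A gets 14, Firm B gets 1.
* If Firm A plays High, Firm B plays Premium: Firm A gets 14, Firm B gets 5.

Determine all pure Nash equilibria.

Firm A against Low: payoffs 13, 19, 10 → best response Mid.
Firm A against Mid: payoffs 2, 8, 16 → best response High.
Firm A against High: payoffs 7, 13, 14 → best response High.
Firm A against Premium: payoffs 16, 5, 14 → best response Low.
Firm B against Low: payoffs 18, 3, 10, 11 → best response Low.
Firm B against Mid: payoffs 18, 19, 5, 12 → best response Mid.
Firm B against High: payoffs 9, 13, 1, 5 → best response Mid.
Mutual best responses: (High, Mid).

Pure NE: (High, Mid)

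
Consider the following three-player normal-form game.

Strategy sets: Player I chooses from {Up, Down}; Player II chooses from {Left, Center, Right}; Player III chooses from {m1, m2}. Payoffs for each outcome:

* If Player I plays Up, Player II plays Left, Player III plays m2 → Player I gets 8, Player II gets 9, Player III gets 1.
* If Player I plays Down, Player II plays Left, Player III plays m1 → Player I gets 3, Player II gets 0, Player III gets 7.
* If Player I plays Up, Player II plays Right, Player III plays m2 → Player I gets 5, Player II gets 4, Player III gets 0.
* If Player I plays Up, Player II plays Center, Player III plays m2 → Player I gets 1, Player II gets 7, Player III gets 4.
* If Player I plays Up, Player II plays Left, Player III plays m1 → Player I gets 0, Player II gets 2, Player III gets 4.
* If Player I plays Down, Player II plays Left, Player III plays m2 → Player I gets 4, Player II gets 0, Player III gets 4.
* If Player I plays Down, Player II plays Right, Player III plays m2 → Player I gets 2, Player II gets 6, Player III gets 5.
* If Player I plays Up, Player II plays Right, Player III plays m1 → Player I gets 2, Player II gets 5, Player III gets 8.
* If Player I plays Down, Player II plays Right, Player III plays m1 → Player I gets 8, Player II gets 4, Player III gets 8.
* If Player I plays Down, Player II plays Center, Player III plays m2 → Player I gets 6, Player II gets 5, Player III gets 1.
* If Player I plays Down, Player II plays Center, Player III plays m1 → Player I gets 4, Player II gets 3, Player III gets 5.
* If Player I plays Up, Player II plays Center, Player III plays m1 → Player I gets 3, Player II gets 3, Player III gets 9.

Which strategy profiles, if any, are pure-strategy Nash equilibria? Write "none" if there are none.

Mark each player's best response to every combination of opponents' strategies; a profile where every player is best-responding is a pure Nash equilibrium.
Player I against (Left, m1): payoffs 0, 3 → best response Down.
Player I against (Left, m2): payoffs 8, 4 → best response Up.
Player I against (Center, m1): payoffs 3, 4 → best response Down.
Player I against (Center, m2): payoffs 1, 6 → best response Down.
Player I against (Right, m1): payoffs 2, 8 → best response Down.
Player I against (Right, m2): payoffs 5, 2 → best response Up.
Player II against (Up, m1): payoffs 2, 3, 5 → best response Right.
Player II against (Up, m2): payoffs 9, 7, 4 → best response Left.
Player II against (Down, m1): payoffs 0, 3, 4 → best response Right.
Player II against (Down, m2): payoffs 0, 5, 6 → best response Right.
Player III against (Up, Left): payoffs 4, 1 → best response m1.
Player III against (Up, Center): payoffs 9, 4 → best response m1.
Player III against (Up, Right): payoffs 8, 0 → best response m1.
Player III against (Down, Left): payoffs 7, 4 → best response m1.
Player III against (Down, Center): payoffs 5, 1 → best response m1.
Player III against (Down, Right): payoffs 8, 5 → best response m1.
Mutual best responses: (Down, Right, m1).

(Down, Right, m1)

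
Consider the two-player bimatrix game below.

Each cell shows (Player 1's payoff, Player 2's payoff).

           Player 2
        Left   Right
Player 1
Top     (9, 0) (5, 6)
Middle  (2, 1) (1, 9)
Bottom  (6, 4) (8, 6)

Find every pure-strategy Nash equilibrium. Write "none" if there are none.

Pure NE: (Bottom, Right)

Player 1 against Left: payoffs 9, 2, 6 → best response Top.
Player 1 against Right: payoffs 5, 1, 8 → best response Bottom.
Player 2 against Top: payoffs 0, 6 → best response Right.
Player 2 against Middle: payoffs 1, 9 → best response Right.
Player 2 against Bottom: payoffs 4, 6 → best response Right.
Mutual best responses: (Bottom, Right).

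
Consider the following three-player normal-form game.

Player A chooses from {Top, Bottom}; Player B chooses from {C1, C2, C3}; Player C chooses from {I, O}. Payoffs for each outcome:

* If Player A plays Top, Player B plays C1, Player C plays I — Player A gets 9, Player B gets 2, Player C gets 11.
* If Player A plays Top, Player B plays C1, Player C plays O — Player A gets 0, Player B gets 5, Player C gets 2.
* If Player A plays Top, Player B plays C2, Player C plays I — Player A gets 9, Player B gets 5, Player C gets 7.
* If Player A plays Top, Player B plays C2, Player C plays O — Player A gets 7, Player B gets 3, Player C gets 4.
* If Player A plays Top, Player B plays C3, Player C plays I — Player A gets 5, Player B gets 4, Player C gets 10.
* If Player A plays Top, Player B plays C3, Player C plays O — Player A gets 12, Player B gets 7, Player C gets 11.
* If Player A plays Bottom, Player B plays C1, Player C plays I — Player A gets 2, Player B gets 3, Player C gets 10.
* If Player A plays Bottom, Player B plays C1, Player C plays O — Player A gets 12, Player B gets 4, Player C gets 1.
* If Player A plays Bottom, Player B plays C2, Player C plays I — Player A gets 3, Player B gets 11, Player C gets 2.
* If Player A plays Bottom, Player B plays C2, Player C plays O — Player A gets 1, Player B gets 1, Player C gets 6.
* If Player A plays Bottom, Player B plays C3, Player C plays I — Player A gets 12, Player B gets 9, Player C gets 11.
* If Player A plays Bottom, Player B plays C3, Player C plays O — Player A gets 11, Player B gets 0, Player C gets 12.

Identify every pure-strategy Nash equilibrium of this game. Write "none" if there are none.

For each strategy profile, look for a profitable unilateral deviation.
(Top, C1, I): Player B can switch to C2 (2 → 5). Not NE.
(Top, C1, O): Player A can switch to Bottom (0 → 12). Not NE.
(Top, C2, I): Player A gets 9, best alternative 3; Player B gets 5, best alternative 4; Player C gets 7, best alternative 4. No profitable deviation — NE.
(Top, C2, O): Player B can switch to C1 (3 → 5). Not NE.
(Top, C3, I): Player A can switch to Bottom (5 → 12). Not NE.
(Top, C3, O): Player A gets 12, best alternative 11; Player B gets 7, best alternative 5; Player C gets 11, best alternative 10. No profitable deviation — NE.
(Bottom, C1, I): Player A can switch to Top (2 → 9). Not NE.
(Bottom, C1, O): Player C can switch to I (1 → 10). Not NE.
(Bottom, C2, I): Player A can switch to Top (3 → 9). Not NE.
(Bottom, C2, O): Player A can switch to Top (1 → 7). Not NE.
(The remaining 2 profiles each have a profitable deviation by the same check.)

(Top, C2, I) and (Top, C3, O)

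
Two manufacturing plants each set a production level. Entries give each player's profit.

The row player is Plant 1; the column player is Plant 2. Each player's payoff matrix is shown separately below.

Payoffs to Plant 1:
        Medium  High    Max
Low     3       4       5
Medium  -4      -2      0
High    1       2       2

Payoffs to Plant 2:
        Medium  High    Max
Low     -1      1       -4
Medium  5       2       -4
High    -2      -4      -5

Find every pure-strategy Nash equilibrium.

(Low, High)

For each player, find the best response to each opponent profile; mutual best responses are the pure NE.
Plant 1 against Medium: payoffs 3, -4, 1 → best response Low.
Plant 1 against High: payoffs 4, -2, 2 → best response Low.
Plant 1 against Max: payoffs 5, 0, 2 → best response Low.
Plant 2 against Low: payoffs -1, 1, -4 → best response High.
Plant 2 against Medium: payoffs 5, 2, -4 → best response Medium.
Plant 2 against High: payoffs -2, -4, -5 → best response Medium.
Mutual best responses: (Low, High).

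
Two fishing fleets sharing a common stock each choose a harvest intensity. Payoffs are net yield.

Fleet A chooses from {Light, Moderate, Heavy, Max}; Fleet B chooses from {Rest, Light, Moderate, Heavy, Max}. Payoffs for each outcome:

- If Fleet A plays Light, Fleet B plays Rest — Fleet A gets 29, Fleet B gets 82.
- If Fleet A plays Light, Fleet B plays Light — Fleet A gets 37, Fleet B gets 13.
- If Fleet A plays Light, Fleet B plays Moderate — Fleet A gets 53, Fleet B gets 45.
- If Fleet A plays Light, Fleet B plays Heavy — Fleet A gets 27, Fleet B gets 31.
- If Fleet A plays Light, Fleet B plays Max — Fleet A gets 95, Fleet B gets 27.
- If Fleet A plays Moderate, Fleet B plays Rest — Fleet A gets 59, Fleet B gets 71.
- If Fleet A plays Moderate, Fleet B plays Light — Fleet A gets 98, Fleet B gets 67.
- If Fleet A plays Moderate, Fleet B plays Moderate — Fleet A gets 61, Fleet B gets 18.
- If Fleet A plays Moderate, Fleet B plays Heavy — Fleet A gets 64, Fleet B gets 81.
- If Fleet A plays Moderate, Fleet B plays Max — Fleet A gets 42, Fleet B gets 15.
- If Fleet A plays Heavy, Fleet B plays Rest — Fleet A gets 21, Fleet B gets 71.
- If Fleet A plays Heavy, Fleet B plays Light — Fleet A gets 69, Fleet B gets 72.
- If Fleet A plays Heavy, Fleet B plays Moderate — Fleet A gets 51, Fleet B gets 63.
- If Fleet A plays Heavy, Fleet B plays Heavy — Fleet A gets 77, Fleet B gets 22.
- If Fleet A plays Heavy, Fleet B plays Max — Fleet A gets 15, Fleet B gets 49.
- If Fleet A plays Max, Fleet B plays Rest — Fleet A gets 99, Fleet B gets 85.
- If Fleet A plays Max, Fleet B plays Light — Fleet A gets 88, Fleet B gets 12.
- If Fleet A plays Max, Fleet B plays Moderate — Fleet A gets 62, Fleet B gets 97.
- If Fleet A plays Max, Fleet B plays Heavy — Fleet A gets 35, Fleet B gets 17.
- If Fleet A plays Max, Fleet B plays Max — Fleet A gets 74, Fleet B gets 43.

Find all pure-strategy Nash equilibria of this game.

(Light, Rest): Fleet A can switch to Moderate (29 → 59). Not NE.
(Light, Light): Fleet A can switch to Moderate (37 → 98). Not NE.
(Light, Moderate): Fleet A can switch to Moderate (53 → 61). Not NE.
(Light, Heavy): Fleet A can switch to Moderate (27 → 64). Not NE.
(Light, Max): Fleet B can switch to Rest (27 → 82). Not NE.
(Moderate, Rest): Fleet A can switch to Max (59 → 99). Not NE.
(Moderate, Light): Fleet B can switch to Rest (67 → 71). Not NE.
(Moderate, Moderate): Fleet A can switch to Max (61 → 62). Not NE.
(Moderate, Heavy): Fleet A can switch to Heavy (64 → 77). Not NE.
(Moderate, Max): Fleet A can switch to Light (42 → 95). Not NE.
(Max, Moderate): Fleet A gets 62, best alternative 61; Fleet B gets 97, best alternative 85. No profitable deviation — NE.
(The remaining 9 profiles each have a profitable deviation by the same check.)

The unique pure-strategy Nash equilibrium is (Max, Moderate).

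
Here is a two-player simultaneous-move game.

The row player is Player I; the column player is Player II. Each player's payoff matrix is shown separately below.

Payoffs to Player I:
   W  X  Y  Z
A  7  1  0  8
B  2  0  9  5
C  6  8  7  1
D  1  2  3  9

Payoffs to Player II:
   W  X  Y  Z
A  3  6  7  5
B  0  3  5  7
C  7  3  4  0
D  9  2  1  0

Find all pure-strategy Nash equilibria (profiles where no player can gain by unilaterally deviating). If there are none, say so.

none

For each strategy profile, look for a profitable unilateral deviation.
(A, W): Player II can switch to X (3 → 6). Not NE.
(A, X): Player I can switch to C (1 → 8). Not NE.
(A, Y): Player I can switch to B (0 → 9). Not NE.
(A, Z): Player I can switch to D (8 → 9). Not NE.
(B, W): Player I can switch to A (2 → 7). Not NE.
(B, X): Player I can switch to A (0 → 1). Not NE.
(The remaining 10 profiles each have a profitable deviation by the same check.)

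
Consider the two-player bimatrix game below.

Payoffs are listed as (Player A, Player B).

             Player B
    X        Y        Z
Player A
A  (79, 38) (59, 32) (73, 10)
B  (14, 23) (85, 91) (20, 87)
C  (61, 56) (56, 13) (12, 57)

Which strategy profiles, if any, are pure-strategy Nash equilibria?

Player A against X: payoffs 79, 14, 61 → best response A.
Player A against Y: payoffs 59, 85, 56 → best response B.
Player A against Z: payoffs 73, 20, 12 → best response A.
Player B against A: payoffs 38, 32, 10 → best response X.
Player B against B: payoffs 23, 91, 87 → best response Y.
Player B against C: payoffs 56, 13, 57 → best response Z.
Mutual best responses: (A, X); (B, Y).

The pure Nash equilibria are (A, X); (B, Y).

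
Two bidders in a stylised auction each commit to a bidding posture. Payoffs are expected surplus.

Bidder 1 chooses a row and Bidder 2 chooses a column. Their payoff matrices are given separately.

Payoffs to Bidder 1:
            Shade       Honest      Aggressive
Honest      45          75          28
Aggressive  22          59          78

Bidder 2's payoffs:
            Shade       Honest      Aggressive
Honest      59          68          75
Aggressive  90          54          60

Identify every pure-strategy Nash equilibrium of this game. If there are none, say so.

No pure-strategy Nash equilibrium.

Bidder 1 against Shade: payoffs 45, 22 → best response Honest.
Bidder 1 against Honest: payoffs 75, 59 → best response Honest.
Bidder 1 against Aggressive: payoffs 28, 78 → best response Aggressive.
Bidder 2 against Honest: payoffs 59, 68, 75 → best response Aggressive.
Bidder 2 against Aggressive: payoffs 90, 54, 60 → best response Shade.
No profile is a mutual best response for all players.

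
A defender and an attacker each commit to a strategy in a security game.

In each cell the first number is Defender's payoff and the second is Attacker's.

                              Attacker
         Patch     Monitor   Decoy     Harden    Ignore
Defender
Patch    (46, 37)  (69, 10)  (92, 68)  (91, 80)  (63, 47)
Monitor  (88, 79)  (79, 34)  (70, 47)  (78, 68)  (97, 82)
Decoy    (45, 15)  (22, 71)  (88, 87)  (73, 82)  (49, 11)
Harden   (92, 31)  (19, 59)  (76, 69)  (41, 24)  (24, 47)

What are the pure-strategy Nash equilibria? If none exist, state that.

(Patch, Harden), (Monitor, Ignore)

Defender against Patch: payoffs 46, 88, 45, 92 → best response Harden.
Defender against Monitor: payoffs 69, 79, 22, 19 → best response Monitor.
Defender against Decoy: payoffs 92, 70, 88, 76 → best response Patch.
Defender against Harden: payoffs 91, 78, 73, 41 → best response Patch.
Defender against Ignore: payoffs 63, 97, 49, 24 → best response Monitor.
Attacker against Patch: payoffs 37, 10, 68, 80, 47 → best response Harden.
Attacker against Monitor: payoffs 79, 34, 47, 68, 82 → best response Ignore.
Attacker against Decoy: payoffs 15, 71, 87, 82, 11 → best response Decoy.
Attacker against Harden: payoffs 31, 59, 69, 24, 47 → best response Decoy.
Mutual best responses: (Patch, Harden); (Monitor, Ignore).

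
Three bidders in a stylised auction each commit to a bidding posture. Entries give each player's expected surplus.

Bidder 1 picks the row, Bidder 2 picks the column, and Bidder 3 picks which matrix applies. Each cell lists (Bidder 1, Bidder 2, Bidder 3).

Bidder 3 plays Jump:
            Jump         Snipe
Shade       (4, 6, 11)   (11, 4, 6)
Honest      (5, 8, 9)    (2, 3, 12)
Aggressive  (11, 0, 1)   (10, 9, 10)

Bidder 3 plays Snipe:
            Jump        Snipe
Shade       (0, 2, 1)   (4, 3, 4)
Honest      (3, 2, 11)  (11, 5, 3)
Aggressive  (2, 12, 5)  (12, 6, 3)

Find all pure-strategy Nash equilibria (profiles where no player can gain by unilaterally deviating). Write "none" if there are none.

For each player, find the best response to each opponent profile; mutual best responses are the pure NE.
Bidder 1 against (Jump, Jump): payoffs 4, 5, 11 → best response Aggressive.
Bidder 1 against (Jump, Snipe): payoffs 0, 3, 2 → best response Honest.
Bidder 1 against (Snipe, Jump): payoffs 11, 2, 10 → best response Shade.
Bidder 1 against (Snipe, Snipe): payoffs 4, 11, 12 → best response Aggressive.
Bidder 2 against (Shade, Jump): payoffs 6, 4 → best response Jump.
Bidder 2 against (Shade, Snipe): payoffs 2, 3 → best response Snipe.
Bidder 2 against (Honest, Jump): payoffs 8, 3 → best response Jump.
Bidder 2 against (Honest, Snipe): payoffs 2, 5 → best response Snipe.
Bidder 2 against (Aggressive, Jump): payoffs 0, 9 → best response Snipe.
Bidder 2 against (Aggressive, Snipe): payoffs 12, 6 → best response Jump.
Bidder 3 against (Shade, Jump): payoffs 11, 1 → best response Jump.
Bidder 3 against (Shade, Snipe): payoffs 6, 4 → best response Jump.
Bidder 3 against (Honest, Jump): payoffs 9, 11 → best response Snipe.
Bidder 3 against (Honest, Snipe): payoffs 12, 3 → best response Jump.
Bidder 3 against (Aggressive, Jump): payoffs 1, 5 → best response Snipe.
Bidder 3 against (Aggressive, Snipe): payoffs 10, 3 → best response Jump.
No profile is a mutual best response for all players.

No pure-strategy Nash equilibrium.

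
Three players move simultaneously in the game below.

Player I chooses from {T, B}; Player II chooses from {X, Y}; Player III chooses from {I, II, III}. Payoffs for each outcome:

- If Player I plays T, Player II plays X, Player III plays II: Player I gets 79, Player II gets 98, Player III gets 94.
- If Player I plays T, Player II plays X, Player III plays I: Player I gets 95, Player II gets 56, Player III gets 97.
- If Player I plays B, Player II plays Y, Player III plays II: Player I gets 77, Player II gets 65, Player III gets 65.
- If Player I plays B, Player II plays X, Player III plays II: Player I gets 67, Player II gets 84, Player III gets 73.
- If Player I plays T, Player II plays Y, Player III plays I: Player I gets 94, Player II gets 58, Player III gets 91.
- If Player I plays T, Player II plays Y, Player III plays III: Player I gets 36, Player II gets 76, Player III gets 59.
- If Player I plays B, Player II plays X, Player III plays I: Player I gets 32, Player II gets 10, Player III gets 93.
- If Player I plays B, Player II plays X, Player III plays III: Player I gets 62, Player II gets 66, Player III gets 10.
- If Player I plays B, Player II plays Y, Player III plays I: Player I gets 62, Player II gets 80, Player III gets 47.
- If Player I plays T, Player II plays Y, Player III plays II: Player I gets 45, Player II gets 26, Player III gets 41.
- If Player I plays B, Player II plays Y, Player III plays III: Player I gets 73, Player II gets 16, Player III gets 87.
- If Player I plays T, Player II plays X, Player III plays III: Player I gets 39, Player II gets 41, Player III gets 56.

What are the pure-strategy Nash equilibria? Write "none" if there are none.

(T, Y, I)

Player I against (X, I): payoffs 95, 32 → best response T.
Player I against (X, II): payoffs 79, 67 → best response T.
Player I against (X, III): payoffs 39, 62 → best response B.
Player I against (Y, I): payoffs 94, 62 → best response T.
Player I against (Y, II): payoffs 45, 77 → best response B.
Player I against (Y, III): payoffs 36, 73 → best response B.
Player II against (T, I): payoffs 56, 58 → best response Y.
Player II against (T, II): payoffs 98, 26 → best response X.
Player II against (T, III): payoffs 41, 76 → best response Y.
Player II against (B, I): payoffs 10, 80 → best response Y.
Player II against (B, II): payoffs 84, 65 → best response X.
Player II against (B, III): payoffs 66, 16 → best response X.
Player III against (T, X): payoffs 97, 94, 56 → best response I.
Player III against (T, Y): payoffs 91, 41, 59 → best response I.
Player III against (B, X): payoffs 93, 73, 10 → best response I.
Player III against (B, Y): payoffs 47, 65, 87 → best response III.
Mutual best responses: (T, Y, I).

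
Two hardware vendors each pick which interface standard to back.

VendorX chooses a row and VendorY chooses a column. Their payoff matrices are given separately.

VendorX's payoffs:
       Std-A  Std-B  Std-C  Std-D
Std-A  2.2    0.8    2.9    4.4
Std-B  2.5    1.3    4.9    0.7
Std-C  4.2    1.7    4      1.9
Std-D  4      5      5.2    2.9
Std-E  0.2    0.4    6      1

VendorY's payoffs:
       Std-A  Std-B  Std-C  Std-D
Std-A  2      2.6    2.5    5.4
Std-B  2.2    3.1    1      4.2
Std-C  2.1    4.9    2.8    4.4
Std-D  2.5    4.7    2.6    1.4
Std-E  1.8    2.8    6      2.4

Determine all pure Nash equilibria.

VendorX against Std-A: payoffs 2.2, 2.5, 4.2, 4, 0.2 → best response Std-C.
VendorX against Std-B: payoffs 0.8, 1.3, 1.7, 5, 0.4 → best response Std-D.
VendorX against Std-C: payoffs 2.9, 4.9, 4, 5.2, 6 → best response Std-E.
VendorX against Std-D: payoffs 4.4, 0.7, 1.9, 2.9, 1 → best response Std-A.
VendorY against Std-A: payoffs 2, 2.6, 2.5, 5.4 → best response Std-D.
VendorY against Std-B: payoffs 2.2, 3.1, 1, 4.2 → best response Std-D.
VendorY against Std-C: payoffs 2.1, 4.9, 2.8, 4.4 → best response Std-B.
VendorY against Std-D: payoffs 2.5, 4.7, 2.6, 1.4 → best response Std-B.
VendorY against Std-E: payoffs 1.8, 2.8, 6, 2.4 → best response Std-C.
Mutual best responses: (Std-A, Std-D); (Std-D, Std-B); (Std-E, Std-C).

Pure-strategy Nash equilibria: (Std-A, Std-D) and (Std-D, Std-B) and (Std-E, Std-C)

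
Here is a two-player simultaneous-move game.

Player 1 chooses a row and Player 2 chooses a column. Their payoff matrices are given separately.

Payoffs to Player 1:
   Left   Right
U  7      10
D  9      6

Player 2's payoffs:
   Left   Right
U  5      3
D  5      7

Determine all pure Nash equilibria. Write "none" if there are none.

There is no pure-strategy Nash equilibrium.

Check each profile: it is a Nash equilibrium iff no player can strictly gain by switching unilaterally.
(U, Left): Player 1 can switch to D (7 → 9). Not NE.
(U, Right): Player 2 can switch to Left (3 → 5). Not NE.
(D, Left): Player 2 can switch to Right (5 → 7). Not NE.
(D, Right): Player 1 can switch to U (6 → 10). Not NE.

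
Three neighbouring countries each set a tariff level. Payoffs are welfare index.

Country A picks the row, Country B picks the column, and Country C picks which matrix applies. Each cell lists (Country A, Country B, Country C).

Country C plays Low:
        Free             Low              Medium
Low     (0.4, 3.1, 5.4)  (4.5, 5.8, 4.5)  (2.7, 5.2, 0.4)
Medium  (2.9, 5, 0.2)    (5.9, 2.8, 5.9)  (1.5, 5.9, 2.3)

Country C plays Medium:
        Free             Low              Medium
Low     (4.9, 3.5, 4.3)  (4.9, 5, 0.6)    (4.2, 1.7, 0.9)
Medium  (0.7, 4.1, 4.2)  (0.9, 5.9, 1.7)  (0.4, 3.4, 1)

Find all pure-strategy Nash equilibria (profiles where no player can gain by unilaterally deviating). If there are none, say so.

This game has no pure Nash equilibrium.

Country A against (Free, Low): payoffs 0.4, 2.9 → best response Medium.
Country A against (Free, Medium): payoffs 4.9, 0.7 → best response Low.
Country A against (Low, Low): payoffs 4.5, 5.9 → best response Medium.
Country A against (Low, Medium): payoffs 4.9, 0.9 → best response Low.
Country A against (Medium, Low): payoffs 2.7, 1.5 → best response Low.
Country A against (Medium, Medium): payoffs 4.2, 0.4 → best response Low.
Country B against (Low, Low): payoffs 3.1, 5.8, 5.2 → best response Low.
Country B against (Low, Medium): payoffs 3.5, 5, 1.7 → best response Low.
Country B against (Medium, Low): payoffs 5, 2.8, 5.9 → best response Medium.
Country B against (Medium, Medium): payoffs 4.1, 5.9, 3.4 → best response Low.
Country C against (Low, Free): payoffs 5.4, 4.3 → best response Low.
Country C against (Low, Low): payoffs 4.5, 0.6 → best response Low.
Country C against (Low, Medium): payoffs 0.4, 0.9 → best response Medium.
Country C against (Medium, Free): payoffs 0.2, 4.2 → best response Medium.
Country C against (Medium, Low): payoffs 5.9, 1.7 → best response Low.
Country C against (Medium, Medium): payoffs 2.3, 1 → best response Low.
No profile is a mutual best response for all players.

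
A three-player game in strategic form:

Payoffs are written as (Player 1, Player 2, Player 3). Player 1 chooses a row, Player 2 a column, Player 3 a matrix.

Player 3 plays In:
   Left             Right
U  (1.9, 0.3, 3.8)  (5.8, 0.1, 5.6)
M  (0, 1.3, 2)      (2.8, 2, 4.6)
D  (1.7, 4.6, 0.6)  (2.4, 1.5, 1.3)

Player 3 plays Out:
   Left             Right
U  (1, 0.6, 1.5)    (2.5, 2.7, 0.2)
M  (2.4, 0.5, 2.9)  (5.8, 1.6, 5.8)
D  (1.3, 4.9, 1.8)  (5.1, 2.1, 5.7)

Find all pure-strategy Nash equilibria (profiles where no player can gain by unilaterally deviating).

(U, Left, In): Player 1 gets 1.9, best alternative 1.7; Player 2 gets 0.3, best alternative 0.1; Player 3 gets 3.8, best alternative 1.5. No profitable deviation — NE.
(U, Left, Out): Player 1 can switch to M (1 → 2.4). Not NE.
(U, Right, In): Player 2 can switch to Left (0.1 → 0.3). Not NE.
(U, Right, Out): Player 1 can switch to M (2.5 → 5.8). Not NE.
(M, Left, In): Player 1 can switch to U (0 → 1.9). Not NE.
(M, Left, Out): Player 2 can switch to Right (0.5 → 1.6). Not NE.
(M, Right, In): Player 1 can switch to U (2.8 → 5.8). Not NE.
(M, Right, Out): Player 1 gets 5.8, best alternative 5.1; Player 2 gets 1.6, best alternative 0.5; Player 3 gets 5.8, best alternative 4.6. No profitable deviation — NE.
(The remaining 4 profiles each have a profitable deviation by the same check.)

The pure Nash equilibria are (U, Left, In) and (M, Right, Out).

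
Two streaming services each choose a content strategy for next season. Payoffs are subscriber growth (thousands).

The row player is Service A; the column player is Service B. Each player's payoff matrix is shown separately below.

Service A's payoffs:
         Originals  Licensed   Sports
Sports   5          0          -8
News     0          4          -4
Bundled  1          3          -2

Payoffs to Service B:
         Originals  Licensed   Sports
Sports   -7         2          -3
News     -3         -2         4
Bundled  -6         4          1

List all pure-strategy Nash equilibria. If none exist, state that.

This game has no pure Nash equilibrium.

Mark each player's best response to every combination of opponents' strategies; a profile where every player is best-responding is a pure Nash equilibrium.
Service A against Originals: payoffs 5, 0, 1 → best response Sports.
Service A against Licensed: payoffs 0, 4, 3 → best response News.
Service A against Sports: payoffs -8, -4, -2 → best response Bundled.
Service B against Sports: payoffs -7, 2, -3 → best response Licensed.
Service B against News: payoffs -3, -2, 4 → best response Sports.
Service B against Bundled: payoffs -6, 4, 1 → best response Licensed.
No profile is a mutual best response for all players.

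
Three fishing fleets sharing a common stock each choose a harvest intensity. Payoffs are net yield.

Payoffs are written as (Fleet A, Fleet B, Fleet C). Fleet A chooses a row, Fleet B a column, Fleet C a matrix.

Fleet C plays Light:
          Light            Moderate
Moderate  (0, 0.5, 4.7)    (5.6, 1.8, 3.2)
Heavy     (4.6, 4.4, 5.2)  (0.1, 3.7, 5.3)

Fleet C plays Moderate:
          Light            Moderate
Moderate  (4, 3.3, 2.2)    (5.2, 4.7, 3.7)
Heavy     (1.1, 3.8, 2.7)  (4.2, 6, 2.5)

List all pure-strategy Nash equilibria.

Fleet A against (Light, Light): payoffs 0, 4.6 → best response Heavy.
Fleet A against (Light, Moderate): payoffs 4, 1.1 → best response Moderate.
Fleet A against (Moderate, Light): payoffs 5.6, 0.1 → best response Moderate.
Fleet A against (Moderate, Moderate): payoffs 5.2, 4.2 → best response Moderate.
Fleet B against (Moderate, Light): payoffs 0.5, 1.8 → best response Moderate.
Fleet B against (Moderate, Moderate): payoffs 3.3, 4.7 → best response Moderate.
Fleet B against (Heavy, Light): payoffs 4.4, 3.7 → best response Light.
Fleet B against (Heavy, Moderate): payoffs 3.8, 6 → best response Moderate.
Fleet C against (Moderate, Light): payoffs 4.7, 2.2 → best response Light.
Fleet C against (Moderate, Moderate): payoffs 3.2, 3.7 → best response Moderate.
Fleet C against (Heavy, Light): payoffs 5.2, 2.7 → best response Light.
Fleet C against (Heavy, Moderate): payoffs 5.3, 2.5 → best response Light.
Mutual best responses: (Moderate, Moderate, Moderate); (Heavy, Light, Light).

The pure Nash equilibria are (Moderate, Moderate, Moderate); (Heavy, Light, Light).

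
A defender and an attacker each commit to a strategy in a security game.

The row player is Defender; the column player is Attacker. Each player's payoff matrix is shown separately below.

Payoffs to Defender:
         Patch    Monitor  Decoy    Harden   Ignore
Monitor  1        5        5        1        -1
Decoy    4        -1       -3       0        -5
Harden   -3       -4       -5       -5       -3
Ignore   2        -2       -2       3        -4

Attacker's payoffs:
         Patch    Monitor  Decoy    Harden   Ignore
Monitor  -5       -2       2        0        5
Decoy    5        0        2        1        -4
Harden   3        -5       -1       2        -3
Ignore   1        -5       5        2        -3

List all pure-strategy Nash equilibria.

(Monitor, Patch): Defender can switch to Decoy (1 → 4). Not NE.
(Monitor, Monitor): Attacker can switch to Decoy (-2 → 2). Not NE.
(Monitor, Decoy): Attacker can switch to Ignore (2 → 5). Not NE.
(Monitor, Harden): Defender can switch to Ignore (1 → 3). Not NE.
(Monitor, Ignore): Defender gets -1, best alternative -3; Attacker gets 5, best alternative 2. No profitable deviation — NE.
(Decoy, Patch): Defender gets 4, best alternative 2; Attacker gets 5, best alternative 2. No profitable deviation — NE.
(Decoy, Monitor): Defender can switch to Monitor (-1 → 5). Not NE.
(Decoy, Decoy): Defender can switch to Monitor (-3 → 5). Not NE.
(The remaining 12 profiles each have a profitable deviation by the same check.)

(Monitor, Ignore); (Decoy, Patch)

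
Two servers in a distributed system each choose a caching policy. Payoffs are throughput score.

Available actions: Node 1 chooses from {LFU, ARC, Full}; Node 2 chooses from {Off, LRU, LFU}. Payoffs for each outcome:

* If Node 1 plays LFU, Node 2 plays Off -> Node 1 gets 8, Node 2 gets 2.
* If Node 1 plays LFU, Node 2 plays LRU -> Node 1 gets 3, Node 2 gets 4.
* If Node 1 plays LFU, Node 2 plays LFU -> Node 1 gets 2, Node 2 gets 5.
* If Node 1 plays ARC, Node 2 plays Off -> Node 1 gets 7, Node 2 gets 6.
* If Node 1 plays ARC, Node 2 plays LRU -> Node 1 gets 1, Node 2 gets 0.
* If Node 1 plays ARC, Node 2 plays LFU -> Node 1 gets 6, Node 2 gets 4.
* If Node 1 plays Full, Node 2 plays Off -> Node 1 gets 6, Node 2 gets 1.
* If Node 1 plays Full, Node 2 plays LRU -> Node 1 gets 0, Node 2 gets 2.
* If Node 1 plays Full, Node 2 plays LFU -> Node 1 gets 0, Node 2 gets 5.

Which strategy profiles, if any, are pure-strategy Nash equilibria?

This game has no pure Nash equilibrium.

Node 1 against Off: payoffs 8, 7, 6 → best response LFU.
Node 1 against LRU: payoffs 3, 1, 0 → best response LFU.
Node 1 against LFU: payoffs 2, 6, 0 → best response ARC.
Node 2 against LFU: payoffs 2, 4, 5 → best response LFU.
Node 2 against ARC: payoffs 6, 0, 4 → best response Off.
Node 2 against Full: payoffs 1, 2, 5 → best response LFU.
No profile is a mutual best response for all players.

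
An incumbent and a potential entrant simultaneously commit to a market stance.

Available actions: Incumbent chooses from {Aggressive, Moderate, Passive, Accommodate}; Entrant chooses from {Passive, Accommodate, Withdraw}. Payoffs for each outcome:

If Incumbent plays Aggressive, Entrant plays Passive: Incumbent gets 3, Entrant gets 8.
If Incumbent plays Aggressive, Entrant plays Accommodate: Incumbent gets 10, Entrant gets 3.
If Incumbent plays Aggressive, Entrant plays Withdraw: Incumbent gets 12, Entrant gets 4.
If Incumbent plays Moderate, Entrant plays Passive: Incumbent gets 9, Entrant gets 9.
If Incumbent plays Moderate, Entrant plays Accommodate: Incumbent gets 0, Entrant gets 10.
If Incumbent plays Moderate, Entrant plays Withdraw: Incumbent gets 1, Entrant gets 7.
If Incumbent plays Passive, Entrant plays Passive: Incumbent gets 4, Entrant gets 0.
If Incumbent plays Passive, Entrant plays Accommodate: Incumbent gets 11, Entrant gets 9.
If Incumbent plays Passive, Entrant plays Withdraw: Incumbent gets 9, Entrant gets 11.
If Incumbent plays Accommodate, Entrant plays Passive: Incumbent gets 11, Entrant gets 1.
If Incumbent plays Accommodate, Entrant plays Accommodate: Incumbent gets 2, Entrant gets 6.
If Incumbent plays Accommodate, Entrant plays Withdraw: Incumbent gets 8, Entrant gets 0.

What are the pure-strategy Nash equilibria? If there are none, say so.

This game has no pure Nash equilibrium.

Incumbent against Passive: payoffs 3, 9, 4, 11 → best response Accommodate.
Incumbent against Accommodate: payoffs 10, 0, 11, 2 → best response Passive.
Incumbent against Withdraw: payoffs 12, 1, 9, 8 → best response Aggressive.
Entrant against Aggressive: payoffs 8, 3, 4 → best response Passive.
Entrant against Moderate: payoffs 9, 10, 7 → best response Accommodate.
Entrant against Passive: payoffs 0, 9, 11 → best response Withdraw.
Entrant against Accommodate: payoffs 1, 6, 0 → best response Accommodate.
No profile is a mutual best response for all players.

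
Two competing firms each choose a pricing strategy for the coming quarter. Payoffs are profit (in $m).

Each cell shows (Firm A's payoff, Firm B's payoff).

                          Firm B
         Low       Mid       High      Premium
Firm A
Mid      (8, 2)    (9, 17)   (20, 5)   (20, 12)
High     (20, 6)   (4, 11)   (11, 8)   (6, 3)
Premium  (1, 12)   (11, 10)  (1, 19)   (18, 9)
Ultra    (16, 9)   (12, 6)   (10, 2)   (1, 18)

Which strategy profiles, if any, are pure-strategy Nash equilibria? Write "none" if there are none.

none

(Mid, Low): Firm A can switch to High (8 → 20). Not NE.
(Mid, Mid): Firm A can switch to Premium (9 → 11). Not NE.
(Mid, High): Firm B can switch to Mid (5 → 17). Not NE.
(Mid, Premium): Firm B can switch to Mid (12 → 17). Not NE.
(High, Low): Firm B can switch to Mid (6 → 11). Not NE.
(High, Mid): Firm A can switch to Mid (4 → 9). Not NE.
(High, High): Firm A can switch to Mid (11 → 20). Not NE.
(High, Premium): Firm A can switch to Mid (6 → 20). Not NE.
(Premium, Low): Firm A can switch to Mid (1 → 8). Not NE.
(Premium, Mid): Firm A can switch to Ultra (11 → 12). Not NE.
(Premium, High): Firm A can switch to Mid (1 → 20). Not NE.
(Premium, Premium): Firm A can switch to Mid (18 → 20). Not NE.
(The remaining 4 profiles each have a profitable deviation by the same check.)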